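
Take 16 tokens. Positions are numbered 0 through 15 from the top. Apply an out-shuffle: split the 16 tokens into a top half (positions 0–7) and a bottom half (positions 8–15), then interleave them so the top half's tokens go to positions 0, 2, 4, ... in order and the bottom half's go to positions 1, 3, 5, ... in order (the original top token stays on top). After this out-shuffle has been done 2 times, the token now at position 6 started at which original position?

Work backwards from position 6, undoing one out-shuffle at a time:
6 ← 3 ← 9
So the token now at position 6 started at position 9.

9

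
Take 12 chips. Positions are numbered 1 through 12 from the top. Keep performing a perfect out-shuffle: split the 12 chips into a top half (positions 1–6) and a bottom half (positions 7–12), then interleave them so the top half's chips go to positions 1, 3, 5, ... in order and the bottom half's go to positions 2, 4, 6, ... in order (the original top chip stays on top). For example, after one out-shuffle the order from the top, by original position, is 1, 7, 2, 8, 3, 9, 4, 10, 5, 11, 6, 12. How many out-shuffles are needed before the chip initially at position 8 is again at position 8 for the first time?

10

Follow position 8 under repeated out-shuffles:
8 → 4 → 7 → 2 → 3 → 5 → 9 → 6 → 11 → 10 → 8
It first returns after 10 out-shuffles.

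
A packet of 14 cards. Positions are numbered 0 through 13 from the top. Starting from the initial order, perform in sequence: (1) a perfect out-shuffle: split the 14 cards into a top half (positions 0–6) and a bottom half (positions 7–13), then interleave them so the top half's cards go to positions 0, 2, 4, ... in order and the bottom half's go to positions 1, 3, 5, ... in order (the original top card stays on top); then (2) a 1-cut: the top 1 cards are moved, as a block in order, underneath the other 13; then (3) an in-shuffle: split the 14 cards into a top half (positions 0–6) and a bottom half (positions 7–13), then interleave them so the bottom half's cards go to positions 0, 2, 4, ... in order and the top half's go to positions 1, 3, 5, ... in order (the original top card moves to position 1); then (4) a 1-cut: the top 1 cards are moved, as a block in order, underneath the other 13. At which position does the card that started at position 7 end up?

Track the card from position 7 forward through each operation:
  after op 1 (out-shuffle): 7 → 1
  after op 2 (cut 1): 1 → 0
  after op 3 (in-shuffle): 0 → 1
  after op 4 (cut 1): 1 → 0

0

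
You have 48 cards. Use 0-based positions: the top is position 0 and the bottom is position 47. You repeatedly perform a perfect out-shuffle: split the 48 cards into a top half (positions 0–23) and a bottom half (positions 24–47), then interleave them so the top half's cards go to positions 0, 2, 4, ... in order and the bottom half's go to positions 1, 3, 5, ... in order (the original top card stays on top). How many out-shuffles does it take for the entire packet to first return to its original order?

The out-shuffle permutes the 48 positions with cycle lengths [1, 1, 23, 23].
Every card is home exactly when every cycle has completed a whole number of laps, i.e. after lcm(1, 23) = 23 out-shuffles.

23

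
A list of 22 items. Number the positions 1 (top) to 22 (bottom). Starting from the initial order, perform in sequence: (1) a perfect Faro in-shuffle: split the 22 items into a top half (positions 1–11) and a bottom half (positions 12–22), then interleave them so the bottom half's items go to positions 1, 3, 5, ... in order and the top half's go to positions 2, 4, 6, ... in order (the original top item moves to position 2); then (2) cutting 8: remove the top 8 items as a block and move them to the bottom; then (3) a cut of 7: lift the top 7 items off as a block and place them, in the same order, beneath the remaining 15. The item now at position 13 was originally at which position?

Undo the operations in reverse order, starting from position 13:
  undo op 3 (cut 7): 13 ← 20
  undo op 2 (cut 8): 20 ← 6
  undo op 1 (in-shuffle, from top half): 6 ← 3
So the item at position 13 came from original position 3.

3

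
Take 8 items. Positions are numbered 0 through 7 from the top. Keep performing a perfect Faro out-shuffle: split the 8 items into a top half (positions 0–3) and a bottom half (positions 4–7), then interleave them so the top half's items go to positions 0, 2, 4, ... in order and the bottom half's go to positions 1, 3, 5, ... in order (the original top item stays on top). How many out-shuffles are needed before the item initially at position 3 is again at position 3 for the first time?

3

Follow position 3 under repeated out-shuffles:
3 → 6 → 5 → 3
It first returns after 3 out-shuffles.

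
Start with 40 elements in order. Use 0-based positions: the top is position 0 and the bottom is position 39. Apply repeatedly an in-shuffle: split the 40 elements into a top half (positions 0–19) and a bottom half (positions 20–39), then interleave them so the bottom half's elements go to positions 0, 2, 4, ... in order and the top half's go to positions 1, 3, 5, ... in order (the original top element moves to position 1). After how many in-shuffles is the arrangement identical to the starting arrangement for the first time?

20

The in-shuffle permutes the 40 positions with cycle lengths [20, 20].
Every element is home exactly when every cycle has completed a whole number of laps, i.e. after lcm(20) = 20 in-shuffles.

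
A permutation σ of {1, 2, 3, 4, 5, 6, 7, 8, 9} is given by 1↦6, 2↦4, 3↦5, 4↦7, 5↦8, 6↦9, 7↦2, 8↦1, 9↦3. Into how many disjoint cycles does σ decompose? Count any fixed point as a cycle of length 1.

2

Cycle decomposition: (1 6 9 3 5 8) (2 4 7).
2 cycles.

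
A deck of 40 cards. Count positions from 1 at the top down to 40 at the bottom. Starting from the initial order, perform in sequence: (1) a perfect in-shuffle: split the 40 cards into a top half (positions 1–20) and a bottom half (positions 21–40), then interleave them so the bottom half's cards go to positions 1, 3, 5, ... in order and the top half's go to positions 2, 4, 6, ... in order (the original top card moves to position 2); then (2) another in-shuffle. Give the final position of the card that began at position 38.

29

Track the card from position 38 forward through each operation:
  after op 1 (in-shuffle): 38 → 35
  after op 2 (in-shuffle): 35 → 29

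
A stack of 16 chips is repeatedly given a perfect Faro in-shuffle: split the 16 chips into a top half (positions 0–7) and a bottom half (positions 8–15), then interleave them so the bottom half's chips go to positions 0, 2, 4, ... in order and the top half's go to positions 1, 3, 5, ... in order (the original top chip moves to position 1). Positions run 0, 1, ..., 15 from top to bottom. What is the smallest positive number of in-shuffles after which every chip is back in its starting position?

8

The in-shuffle permutes the 16 positions with cycle lengths [8, 8].
Every chip is home exactly when every cycle has completed a whole number of laps, i.e. after lcm(8) = 8 in-shuffles.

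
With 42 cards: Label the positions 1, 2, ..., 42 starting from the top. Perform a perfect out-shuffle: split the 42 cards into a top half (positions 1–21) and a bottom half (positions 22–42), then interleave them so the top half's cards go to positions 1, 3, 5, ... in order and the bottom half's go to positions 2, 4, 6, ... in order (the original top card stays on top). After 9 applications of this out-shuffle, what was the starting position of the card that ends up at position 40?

5

Work backwards from position 40, undoing one out-shuffle at a time:
40 ← 41 ← 21 ← 11 ← 6 ← 24 ← 33 ← 17 ← 9 ← 5
So the card now at position 40 started at position 5.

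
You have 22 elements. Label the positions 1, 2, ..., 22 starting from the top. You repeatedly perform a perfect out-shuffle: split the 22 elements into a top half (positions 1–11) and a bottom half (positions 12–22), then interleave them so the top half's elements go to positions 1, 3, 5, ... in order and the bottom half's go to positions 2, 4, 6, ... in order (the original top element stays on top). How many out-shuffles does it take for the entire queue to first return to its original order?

6

The out-shuffle permutes the 22 positions with cycle lengths [1, 1, 2, 3, 3, 6, 6].
Every element is home exactly when every cycle has completed a whole number of laps, i.e. after lcm(1, 2, 3, 6) = 6 out-shuffles.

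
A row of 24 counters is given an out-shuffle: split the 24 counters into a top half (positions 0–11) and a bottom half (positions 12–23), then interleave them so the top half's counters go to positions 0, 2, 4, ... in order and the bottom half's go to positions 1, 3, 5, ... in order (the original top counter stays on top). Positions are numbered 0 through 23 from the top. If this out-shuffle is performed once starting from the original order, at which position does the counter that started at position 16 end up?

Track the counter's position through each out-shuffle:
16 → 9

9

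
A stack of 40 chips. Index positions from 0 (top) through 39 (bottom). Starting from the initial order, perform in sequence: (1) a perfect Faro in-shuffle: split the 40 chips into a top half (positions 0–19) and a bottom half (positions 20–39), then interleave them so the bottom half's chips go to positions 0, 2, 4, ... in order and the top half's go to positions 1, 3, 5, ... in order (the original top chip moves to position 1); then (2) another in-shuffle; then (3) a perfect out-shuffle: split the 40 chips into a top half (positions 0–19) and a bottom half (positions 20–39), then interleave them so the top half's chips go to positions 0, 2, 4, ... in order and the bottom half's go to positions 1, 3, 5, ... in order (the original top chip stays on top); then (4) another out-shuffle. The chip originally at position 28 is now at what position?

15

Track the chip from position 28 forward through each operation:
  after op 1 (in-shuffle): 28 → 16
  after op 2 (in-shuffle): 16 → 33
  after op 3 (out-shuffle): 33 → 27
  after op 4 (out-shuffle): 27 → 15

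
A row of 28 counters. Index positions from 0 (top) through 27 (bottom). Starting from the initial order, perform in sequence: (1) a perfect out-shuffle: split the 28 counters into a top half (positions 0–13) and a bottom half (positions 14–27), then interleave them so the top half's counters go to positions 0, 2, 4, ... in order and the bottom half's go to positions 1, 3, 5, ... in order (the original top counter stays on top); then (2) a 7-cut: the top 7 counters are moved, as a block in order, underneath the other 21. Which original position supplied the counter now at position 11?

9

Undo the operations in reverse order, starting from position 11:
  undo op 2 (cut 7): 11 ← 18
  undo op 1 (out-shuffle, from top half): 18 ← 9
So the counter at position 11 came from original position 9.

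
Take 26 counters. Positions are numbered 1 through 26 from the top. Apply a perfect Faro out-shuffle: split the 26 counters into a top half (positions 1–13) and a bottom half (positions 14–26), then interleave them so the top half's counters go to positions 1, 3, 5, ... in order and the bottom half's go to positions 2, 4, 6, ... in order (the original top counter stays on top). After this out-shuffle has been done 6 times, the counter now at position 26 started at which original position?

Work backwards from position 26, undoing one out-shuffle at a time:
26 ← 26 ← 26 ← 26 ← 26 ← 26 ← 26
So the counter now at position 26 started at position 26.

26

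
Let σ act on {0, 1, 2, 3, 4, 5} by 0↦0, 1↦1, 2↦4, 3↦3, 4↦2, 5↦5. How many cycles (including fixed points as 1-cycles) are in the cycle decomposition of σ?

5

Cycle decomposition: (0) (1) (2 4) (3) (5).
5 cycles.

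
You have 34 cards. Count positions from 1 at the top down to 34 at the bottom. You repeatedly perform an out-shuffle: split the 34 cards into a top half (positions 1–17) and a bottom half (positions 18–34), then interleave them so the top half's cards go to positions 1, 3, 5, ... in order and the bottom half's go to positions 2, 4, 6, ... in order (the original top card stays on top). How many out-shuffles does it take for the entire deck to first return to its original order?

10

The out-shuffle permutes the 34 positions with cycle lengths [1, 1, 2, 10, 10, 10].
Every card is home exactly when every cycle has completed a whole number of laps, i.e. after lcm(1, 2, 10) = 10 out-shuffles.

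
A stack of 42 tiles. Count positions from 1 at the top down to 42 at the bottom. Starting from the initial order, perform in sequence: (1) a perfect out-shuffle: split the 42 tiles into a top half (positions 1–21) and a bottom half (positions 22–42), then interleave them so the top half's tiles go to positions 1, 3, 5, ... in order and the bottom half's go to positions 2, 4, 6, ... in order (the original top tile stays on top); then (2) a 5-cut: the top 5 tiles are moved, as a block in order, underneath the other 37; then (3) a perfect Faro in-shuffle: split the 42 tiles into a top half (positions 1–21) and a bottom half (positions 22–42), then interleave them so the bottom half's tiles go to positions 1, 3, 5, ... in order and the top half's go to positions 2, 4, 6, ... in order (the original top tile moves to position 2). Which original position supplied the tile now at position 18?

28

Undo the operations in reverse order, starting from position 18:
  undo op 3 (in-shuffle, from top half): 18 ← 9
  undo op 2 (cut 5): 9 ← 14
  undo op 1 (out-shuffle, from bottom half): 14 ← 28
So the tile at position 18 came from original position 28.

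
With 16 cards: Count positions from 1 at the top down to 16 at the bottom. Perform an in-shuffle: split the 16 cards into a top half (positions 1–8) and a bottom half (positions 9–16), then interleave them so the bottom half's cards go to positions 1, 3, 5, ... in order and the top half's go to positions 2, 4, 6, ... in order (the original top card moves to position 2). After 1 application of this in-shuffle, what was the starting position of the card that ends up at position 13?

15

Work backwards from position 13, undoing one in-shuffle at a time:
13 ← 15
So the card now at position 13 started at position 15.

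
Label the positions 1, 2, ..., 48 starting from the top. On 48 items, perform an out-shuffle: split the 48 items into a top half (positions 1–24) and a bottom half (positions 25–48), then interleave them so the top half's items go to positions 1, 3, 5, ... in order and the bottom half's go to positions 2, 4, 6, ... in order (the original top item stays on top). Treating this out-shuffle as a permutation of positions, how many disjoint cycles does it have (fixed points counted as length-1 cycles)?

4

Trace each unvisited position around until it returns:
(1) (2 3 5 9 17 33 ... len 23) (6 11 21 41 34 20 ... len 23) (48)
4 cycles in total.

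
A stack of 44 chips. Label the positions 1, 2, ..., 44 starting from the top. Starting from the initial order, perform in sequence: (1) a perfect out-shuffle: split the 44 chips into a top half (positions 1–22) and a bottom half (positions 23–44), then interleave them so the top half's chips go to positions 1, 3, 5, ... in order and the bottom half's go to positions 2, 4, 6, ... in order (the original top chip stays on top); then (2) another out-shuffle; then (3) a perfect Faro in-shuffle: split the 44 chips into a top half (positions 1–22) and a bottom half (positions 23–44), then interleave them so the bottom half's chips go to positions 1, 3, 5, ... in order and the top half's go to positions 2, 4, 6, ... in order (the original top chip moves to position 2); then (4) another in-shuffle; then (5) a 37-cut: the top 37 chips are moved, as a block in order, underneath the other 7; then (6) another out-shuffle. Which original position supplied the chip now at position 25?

39

Undo the operations in reverse order, starting from position 25:
  undo op 6 (out-shuffle, from top half): 25 ← 13
  undo op 5 (cut 37): 13 ← 6
  undo op 4 (in-shuffle, from top half): 6 ← 3
  undo op 3 (in-shuffle, from bottom half): 3 ← 24
  undo op 2 (out-shuffle, from bottom half): 24 ← 34
  undo op 1 (out-shuffle, from bottom half): 34 ← 39
So the chip at position 25 came from original position 39.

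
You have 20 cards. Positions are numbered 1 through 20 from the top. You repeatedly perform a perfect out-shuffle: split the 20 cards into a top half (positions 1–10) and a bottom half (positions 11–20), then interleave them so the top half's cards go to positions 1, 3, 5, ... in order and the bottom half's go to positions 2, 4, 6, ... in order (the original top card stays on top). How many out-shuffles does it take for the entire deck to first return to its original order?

18

The out-shuffle permutes the 20 positions with cycle lengths [1, 1, 18].
Every card is home exactly when every cycle has completed a whole number of laps, i.e. after lcm(1, 18) = 18 out-shuffles.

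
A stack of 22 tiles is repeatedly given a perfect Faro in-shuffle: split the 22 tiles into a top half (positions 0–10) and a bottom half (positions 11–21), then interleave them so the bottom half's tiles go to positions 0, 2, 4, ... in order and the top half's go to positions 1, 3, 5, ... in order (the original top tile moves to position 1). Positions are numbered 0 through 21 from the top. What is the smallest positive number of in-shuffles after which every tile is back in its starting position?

11

The in-shuffle permutes the 22 positions with cycle lengths [11, 11].
Every tile is home exactly when every cycle has completed a whole number of laps, i.e. after lcm(11) = 11 in-shuffles.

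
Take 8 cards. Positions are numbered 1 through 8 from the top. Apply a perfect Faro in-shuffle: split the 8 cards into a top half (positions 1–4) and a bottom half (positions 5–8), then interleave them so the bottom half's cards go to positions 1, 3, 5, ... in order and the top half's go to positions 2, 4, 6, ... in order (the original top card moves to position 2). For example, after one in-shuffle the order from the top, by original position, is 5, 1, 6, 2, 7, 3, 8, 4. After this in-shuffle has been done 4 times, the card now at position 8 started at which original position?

Work backwards from position 8, undoing one in-shuffle at a time:
8 ← 4 ← 2 ← 1 ← 5
So the card now at position 8 started at position 5.

5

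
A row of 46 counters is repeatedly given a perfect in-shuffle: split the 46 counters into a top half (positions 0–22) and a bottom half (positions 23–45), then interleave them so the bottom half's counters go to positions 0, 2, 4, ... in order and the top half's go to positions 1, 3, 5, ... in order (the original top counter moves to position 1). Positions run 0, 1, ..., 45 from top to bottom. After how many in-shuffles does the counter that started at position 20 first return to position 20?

23

Follow position 20 under repeated in-shuffles:
20 → 41 → 36 → 26 → 6 → 13 → 27 → 8 → ... → 20 (length 23)
It first returns after 23 in-shuffles.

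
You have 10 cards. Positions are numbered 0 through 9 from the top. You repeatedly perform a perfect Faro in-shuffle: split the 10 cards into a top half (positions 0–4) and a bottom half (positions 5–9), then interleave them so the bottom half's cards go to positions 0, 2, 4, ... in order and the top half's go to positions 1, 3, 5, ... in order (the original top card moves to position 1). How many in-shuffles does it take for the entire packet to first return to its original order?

The in-shuffle permutes the 10 positions with cycle lengths [10].
Every card is home exactly when every cycle has completed a whole number of laps, i.e. after lcm(10) = 10 in-shuffles.

10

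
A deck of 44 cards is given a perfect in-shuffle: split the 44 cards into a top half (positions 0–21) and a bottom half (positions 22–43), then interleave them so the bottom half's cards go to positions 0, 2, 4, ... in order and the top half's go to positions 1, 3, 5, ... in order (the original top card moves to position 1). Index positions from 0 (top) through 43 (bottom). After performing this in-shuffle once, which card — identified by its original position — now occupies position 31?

Work backwards from position 31, undoing one in-shuffle at a time:
31 ← 15
So the card now at position 31 started at position 15.

15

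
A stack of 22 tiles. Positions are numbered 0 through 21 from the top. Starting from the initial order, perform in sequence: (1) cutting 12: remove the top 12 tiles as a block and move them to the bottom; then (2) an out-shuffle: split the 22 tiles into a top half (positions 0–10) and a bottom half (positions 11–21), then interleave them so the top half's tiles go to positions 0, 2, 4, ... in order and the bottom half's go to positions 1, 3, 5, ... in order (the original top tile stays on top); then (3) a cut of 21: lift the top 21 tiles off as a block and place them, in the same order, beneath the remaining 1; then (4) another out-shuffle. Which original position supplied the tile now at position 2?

12

Undo the operations in reverse order, starting from position 2:
  undo op 4 (out-shuffle, from top half): 2 ← 1
  undo op 3 (cut 21): 1 ← 0
  undo op 2 (out-shuffle, from top half): 0 ← 0
  undo op 1 (cut 12): 0 ← 12
So the tile at position 2 came from original position 12.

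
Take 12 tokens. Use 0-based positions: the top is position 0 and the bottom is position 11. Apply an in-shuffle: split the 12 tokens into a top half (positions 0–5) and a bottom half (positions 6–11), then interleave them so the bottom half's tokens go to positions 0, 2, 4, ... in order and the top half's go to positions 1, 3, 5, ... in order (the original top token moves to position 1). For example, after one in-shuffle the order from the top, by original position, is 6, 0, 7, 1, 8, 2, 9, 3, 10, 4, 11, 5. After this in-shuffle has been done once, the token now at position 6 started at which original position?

9

Work backwards from position 6, undoing one in-shuffle at a time:
6 ← 9
So the token now at position 6 started at position 9.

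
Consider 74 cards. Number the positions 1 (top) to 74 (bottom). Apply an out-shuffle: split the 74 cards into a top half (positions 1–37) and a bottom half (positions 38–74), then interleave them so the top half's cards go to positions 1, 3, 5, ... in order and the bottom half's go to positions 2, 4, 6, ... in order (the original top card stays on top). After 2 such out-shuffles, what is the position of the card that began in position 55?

Track the card's position through each out-shuffle:
55 → 36 → 71

71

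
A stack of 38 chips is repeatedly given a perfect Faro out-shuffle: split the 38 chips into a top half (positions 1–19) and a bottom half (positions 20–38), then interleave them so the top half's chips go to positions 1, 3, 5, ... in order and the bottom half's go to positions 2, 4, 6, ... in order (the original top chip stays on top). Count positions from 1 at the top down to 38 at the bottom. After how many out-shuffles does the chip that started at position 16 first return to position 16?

Follow position 16 under repeated out-shuffles:
16 → 31 → 24 → 10 → 19 → 37 → 36 → 34 → ... → 16 (length 36)
It first returns after 36 out-shuffles.

36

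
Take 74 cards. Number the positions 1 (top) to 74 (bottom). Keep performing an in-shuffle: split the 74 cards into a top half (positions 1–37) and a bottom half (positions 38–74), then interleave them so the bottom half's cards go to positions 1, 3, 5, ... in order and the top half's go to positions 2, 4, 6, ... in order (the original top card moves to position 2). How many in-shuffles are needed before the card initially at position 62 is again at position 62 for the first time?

20

Follow position 62 under repeated in-shuffles:
62 → 49 → 23 → 46 → 17 → 34 → 68 → 61 → 47 → 19 → 38 → 1 → 2 → 4 → 8 → 16 → 32 → 64 → 53 → 31 → 62
It first returns after 20 in-shuffles.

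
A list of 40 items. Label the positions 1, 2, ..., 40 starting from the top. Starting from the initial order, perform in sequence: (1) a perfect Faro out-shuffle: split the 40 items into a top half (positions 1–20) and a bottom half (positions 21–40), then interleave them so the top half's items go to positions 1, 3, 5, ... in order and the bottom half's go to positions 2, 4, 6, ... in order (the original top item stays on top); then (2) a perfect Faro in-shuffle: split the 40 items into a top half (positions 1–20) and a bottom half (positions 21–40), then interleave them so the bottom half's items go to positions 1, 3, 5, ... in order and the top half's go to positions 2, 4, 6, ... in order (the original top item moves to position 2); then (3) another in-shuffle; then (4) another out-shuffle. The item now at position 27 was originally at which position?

Undo the operations in reverse order, starting from position 27:
  undo op 4 (out-shuffle, from top half): 27 ← 14
  undo op 3 (in-shuffle, from top half): 14 ← 7
  undo op 2 (in-shuffle, from bottom half): 7 ← 24
  undo op 1 (out-shuffle, from bottom half): 24 ← 32
So the item at position 27 came from original position 32.

32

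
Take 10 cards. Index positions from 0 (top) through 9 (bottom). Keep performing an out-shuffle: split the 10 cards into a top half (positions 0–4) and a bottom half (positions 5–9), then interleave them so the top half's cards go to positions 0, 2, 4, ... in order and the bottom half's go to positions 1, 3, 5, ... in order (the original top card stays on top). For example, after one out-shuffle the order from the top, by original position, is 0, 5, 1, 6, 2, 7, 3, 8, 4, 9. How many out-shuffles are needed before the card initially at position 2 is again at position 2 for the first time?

Follow position 2 under repeated out-shuffles:
2 → 4 → 8 → 7 → 5 → 1 → 2
It first returns after 6 out-shuffles.

6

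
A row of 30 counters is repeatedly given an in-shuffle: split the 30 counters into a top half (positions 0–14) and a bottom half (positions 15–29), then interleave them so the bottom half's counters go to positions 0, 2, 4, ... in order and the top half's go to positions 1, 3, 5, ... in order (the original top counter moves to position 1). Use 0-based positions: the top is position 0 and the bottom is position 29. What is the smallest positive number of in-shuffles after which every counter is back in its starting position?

The in-shuffle permutes the 30 positions with cycle lengths [5, 5, 5, 5, 5, 5].
Every counter is home exactly when every cycle has completed a whole number of laps, i.e. after lcm(5) = 5 in-shuffles.

5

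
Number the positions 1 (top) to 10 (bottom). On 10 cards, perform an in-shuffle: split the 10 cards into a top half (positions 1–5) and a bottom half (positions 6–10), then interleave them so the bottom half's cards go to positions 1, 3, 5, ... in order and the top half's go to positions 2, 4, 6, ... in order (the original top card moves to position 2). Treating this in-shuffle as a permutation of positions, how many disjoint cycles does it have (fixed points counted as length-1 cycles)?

1

Trace each unvisited position around until it returns:
(1 2 4 8 5 10 9 7 3 6)
1 cycle in total.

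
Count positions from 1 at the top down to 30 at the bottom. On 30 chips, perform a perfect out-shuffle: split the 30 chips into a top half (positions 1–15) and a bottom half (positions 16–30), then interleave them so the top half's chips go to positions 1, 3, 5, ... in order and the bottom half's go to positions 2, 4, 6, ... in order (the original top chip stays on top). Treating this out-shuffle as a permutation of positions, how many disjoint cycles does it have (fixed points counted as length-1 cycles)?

Trace each unvisited position around until it returns:
(1) (2 3 5 9 17 4 ... len 28) (30)
3 cycles in total.

3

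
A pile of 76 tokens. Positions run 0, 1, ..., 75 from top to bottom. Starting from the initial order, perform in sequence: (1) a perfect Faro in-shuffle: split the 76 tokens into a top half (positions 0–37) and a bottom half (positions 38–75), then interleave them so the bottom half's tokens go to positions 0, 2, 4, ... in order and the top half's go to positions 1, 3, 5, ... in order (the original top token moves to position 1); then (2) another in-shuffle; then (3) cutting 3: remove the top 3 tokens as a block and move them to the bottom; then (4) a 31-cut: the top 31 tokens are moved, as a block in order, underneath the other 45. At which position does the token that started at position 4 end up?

61

Track the token from position 4 forward through each operation:
  after op 1 (in-shuffle): 4 → 9
  after op 2 (in-shuffle): 9 → 19
  after op 3 (cut 3): 19 → 16
  after op 4 (cut 31): 16 → 61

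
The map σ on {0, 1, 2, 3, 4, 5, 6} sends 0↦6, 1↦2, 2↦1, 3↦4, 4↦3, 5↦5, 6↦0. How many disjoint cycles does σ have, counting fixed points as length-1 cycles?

4

Cycle decomposition: (0 6) (1 2) (3 4) (5).
4 cycles.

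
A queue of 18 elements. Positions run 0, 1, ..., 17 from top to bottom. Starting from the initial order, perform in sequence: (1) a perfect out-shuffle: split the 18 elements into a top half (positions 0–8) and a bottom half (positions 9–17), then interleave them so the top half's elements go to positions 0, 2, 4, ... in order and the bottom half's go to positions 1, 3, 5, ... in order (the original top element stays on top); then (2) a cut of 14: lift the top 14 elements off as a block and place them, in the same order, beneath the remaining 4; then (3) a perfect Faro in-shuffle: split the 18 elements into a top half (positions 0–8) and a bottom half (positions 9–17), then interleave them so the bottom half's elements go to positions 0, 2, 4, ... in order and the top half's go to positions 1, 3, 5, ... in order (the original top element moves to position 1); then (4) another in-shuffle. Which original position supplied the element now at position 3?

Undo the operations in reverse order, starting from position 3:
  undo op 4 (in-shuffle, from top half): 3 ← 1
  undo op 3 (in-shuffle, from top half): 1 ← 0
  undo op 2 (cut 14): 0 ← 14
  undo op 1 (out-shuffle, from top half): 14 ← 7
So the element at position 3 came from original position 7.

7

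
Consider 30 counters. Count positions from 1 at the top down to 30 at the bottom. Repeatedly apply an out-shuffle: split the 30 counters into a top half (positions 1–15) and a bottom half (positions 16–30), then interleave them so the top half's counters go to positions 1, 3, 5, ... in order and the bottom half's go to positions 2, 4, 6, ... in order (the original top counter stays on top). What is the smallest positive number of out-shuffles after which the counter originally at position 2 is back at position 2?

28

Follow position 2 under repeated out-shuffles:
2 → 3 → 5 → 9 → 17 → 4 → 7 → 13 → ... → 2 (length 28)
It first returns after 28 out-shuffles.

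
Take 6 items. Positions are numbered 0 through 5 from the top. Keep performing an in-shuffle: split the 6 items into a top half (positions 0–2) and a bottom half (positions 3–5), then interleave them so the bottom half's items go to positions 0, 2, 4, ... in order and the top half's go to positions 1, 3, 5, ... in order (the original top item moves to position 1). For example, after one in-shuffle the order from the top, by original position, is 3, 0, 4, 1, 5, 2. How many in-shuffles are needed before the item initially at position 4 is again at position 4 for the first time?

Follow position 4 under repeated in-shuffles:
4 → 2 → 5 → 4
It first returns after 3 in-shuffles.

3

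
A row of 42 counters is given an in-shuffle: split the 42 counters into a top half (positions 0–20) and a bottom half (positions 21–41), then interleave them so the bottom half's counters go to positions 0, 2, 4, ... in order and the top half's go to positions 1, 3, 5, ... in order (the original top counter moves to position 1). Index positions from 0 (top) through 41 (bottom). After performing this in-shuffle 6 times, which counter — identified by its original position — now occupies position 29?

Work backwards from position 29, undoing one in-shuffle at a time:
29 ← 14 ← 28 ← 35 ← 17 ← 8 ← 25
So the counter now at position 29 started at position 25.

25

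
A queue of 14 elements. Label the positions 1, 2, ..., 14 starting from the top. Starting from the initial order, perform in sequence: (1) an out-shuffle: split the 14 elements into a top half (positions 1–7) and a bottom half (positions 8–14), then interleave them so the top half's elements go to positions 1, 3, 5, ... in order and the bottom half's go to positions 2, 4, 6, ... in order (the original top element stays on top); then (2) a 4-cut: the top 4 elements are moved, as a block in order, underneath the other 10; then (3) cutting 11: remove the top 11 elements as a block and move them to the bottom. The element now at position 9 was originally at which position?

Undo the operations in reverse order, starting from position 9:
  undo op 3 (cut 11): 9 ← 6
  undo op 2 (cut 4): 6 ← 10
  undo op 1 (out-shuffle, from bottom half): 10 ← 12
So the element at position 9 came from original position 12.

12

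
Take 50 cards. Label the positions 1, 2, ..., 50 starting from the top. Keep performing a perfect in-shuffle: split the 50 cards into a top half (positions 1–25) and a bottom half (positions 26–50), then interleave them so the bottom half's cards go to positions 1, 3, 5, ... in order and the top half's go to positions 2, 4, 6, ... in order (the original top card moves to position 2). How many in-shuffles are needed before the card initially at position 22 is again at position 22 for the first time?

8

Follow position 22 under repeated in-shuffles:
22 → 44 → 37 → 23 → 46 → 41 → 31 → 11 → 22
It first returns after 8 in-shuffles.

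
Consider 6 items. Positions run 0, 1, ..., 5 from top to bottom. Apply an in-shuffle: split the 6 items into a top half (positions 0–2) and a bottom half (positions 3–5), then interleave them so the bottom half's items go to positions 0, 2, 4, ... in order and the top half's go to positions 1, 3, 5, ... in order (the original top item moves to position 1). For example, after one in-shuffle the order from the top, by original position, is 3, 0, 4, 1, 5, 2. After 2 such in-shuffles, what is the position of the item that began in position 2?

4

Track the item's position through each in-shuffle:
2 → 5 → 4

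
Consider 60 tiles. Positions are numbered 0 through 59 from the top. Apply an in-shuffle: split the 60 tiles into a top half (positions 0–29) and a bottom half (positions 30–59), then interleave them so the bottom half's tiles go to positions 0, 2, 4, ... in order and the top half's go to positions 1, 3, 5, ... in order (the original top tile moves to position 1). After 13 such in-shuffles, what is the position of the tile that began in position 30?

Track position through each in-shuffle: 30 → 0 → 1 → 3 → 7 → ... (continuing for 13 shuffles total) → 8.

8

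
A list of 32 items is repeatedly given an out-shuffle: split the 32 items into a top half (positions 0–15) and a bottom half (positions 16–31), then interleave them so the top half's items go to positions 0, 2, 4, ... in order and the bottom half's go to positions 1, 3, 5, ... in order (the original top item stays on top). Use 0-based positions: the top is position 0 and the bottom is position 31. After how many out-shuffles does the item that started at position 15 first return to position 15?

5

Follow position 15 under repeated out-shuffles:
15 → 30 → 29 → 27 → 23 → 15
It first returns after 5 out-shuffles.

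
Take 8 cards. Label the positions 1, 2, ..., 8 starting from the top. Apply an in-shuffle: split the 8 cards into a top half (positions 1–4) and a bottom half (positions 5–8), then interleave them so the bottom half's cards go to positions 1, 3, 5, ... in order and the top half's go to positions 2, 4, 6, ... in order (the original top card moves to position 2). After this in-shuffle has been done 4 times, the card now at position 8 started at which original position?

Work backwards from position 8, undoing one in-shuffle at a time:
8 ← 4 ← 2 ← 1 ← 5
So the card now at position 8 started at position 5.

5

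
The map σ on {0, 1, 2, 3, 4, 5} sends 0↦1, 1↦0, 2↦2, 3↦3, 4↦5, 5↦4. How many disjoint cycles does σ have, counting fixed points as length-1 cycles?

Cycle decomposition: (0 1) (2) (3) (4 5).
4 cycles.

4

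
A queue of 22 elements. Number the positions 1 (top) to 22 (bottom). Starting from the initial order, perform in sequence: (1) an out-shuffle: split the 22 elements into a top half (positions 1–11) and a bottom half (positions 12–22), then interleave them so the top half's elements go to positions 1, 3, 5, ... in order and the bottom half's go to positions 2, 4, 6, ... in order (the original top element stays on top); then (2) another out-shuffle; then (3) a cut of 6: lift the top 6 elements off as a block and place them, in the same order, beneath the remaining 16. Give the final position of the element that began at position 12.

Track the element from position 12 forward through each operation:
  after op 1 (out-shuffle): 12 → 2
  after op 2 (out-shuffle): 2 → 3
  after op 3 (cut 6): 3 → 19

19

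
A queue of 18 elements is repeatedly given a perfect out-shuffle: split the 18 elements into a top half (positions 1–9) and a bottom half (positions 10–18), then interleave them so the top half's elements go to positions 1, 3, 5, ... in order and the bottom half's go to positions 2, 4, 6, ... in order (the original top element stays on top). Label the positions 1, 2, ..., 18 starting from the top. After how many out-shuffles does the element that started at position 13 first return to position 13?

8

Follow position 13 under repeated out-shuffles:
13 → 8 → 15 → 12 → 6 → 11 → 4 → 7 → 13
It first returns after 8 out-shuffles.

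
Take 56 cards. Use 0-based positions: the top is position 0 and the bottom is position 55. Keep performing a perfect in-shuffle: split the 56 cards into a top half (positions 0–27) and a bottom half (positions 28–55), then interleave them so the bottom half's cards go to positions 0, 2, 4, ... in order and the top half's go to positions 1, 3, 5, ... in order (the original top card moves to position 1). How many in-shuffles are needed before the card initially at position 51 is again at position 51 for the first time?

18

Follow position 51 under repeated in-shuffles:
51 → 46 → 36 → 16 → 33 → 10 → 21 → 43 → 30 → 4 → 9 → 19 → 39 → 22 → 45 → 34 → 12 → 25 → 51
It first returns after 18 in-shuffles.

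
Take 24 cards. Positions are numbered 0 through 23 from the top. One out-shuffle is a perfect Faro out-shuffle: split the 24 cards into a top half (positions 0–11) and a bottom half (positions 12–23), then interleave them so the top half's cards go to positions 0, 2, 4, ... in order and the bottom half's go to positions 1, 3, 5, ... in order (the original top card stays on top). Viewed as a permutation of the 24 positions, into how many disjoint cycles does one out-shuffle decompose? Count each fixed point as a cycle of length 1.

4

Trace each unvisited position around until it returns:
(0) (1 2 4 8 16 9 ... len 11) (5 10 20 17 11 22 ... len 11) (23)
4 cycles in total.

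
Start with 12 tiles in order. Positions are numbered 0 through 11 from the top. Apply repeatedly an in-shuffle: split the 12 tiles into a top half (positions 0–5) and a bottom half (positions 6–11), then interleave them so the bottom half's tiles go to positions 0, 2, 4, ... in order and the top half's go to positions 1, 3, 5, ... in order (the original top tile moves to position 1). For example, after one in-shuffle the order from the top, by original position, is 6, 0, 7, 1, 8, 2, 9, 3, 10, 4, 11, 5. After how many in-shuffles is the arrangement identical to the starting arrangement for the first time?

The in-shuffle permutes the 12 positions with cycle lengths [12].
Every tile is home exactly when every cycle has completed a whole number of laps, i.e. after lcm(12) = 12 in-shuffles.

12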